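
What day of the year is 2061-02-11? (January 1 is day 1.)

42

Days in months before February: 31 = 31.
Plus 11 days into February → day 42.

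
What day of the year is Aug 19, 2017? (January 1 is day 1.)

231

Days in months before Aug: 31 + 28 + 31 + 30 + 31 + 30 + 31 = 212.
Plus 19 days into Aug → day 231.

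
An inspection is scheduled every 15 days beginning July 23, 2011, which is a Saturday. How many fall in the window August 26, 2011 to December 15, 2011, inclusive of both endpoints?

Occurrences land 15·i days after July 23, 2011 for i = 0, 1, 2, …
August 26, 2011 is 34 days after the start; 34 ÷ 15 = 2 remainder 4; since the remainder is 4, round up to i = 3. First occurrence in the window: #4 on September 6, 2011 (3×15 = 45 days in).
December 15, 2011 is 145 days after the start; 145 ÷ 15 = 9 remainder 10. Last occurrence in the window: #10 on December 5, 2011.
Occurrences #4 through #10: 7 in total.

7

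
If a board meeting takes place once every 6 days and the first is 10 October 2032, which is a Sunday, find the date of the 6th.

The 6th occurrence is 5 intervals after the first: 5 × 6 = 30 days after 10 October 2032.
October has 31 days — 21 days to the end of October leaves 9.
9 days into November → 9 November 2032.

9 November 2032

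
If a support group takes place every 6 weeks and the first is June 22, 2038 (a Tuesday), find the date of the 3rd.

The 3rd occurrence is 2 intervals after the first: 2 × 42 = 84 days after June 22, 2038.
June has 30 days — 8 days to the end of June leaves 76.
July has 31 days (45 left).
August has 31 days (14 left).
14 days into September → September 14, 2038.

September 14, 2038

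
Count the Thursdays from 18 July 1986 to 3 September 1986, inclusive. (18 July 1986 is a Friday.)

18 July 1986 is a Friday; the first Thursday on or after it is 24 July 1986 (6 days later).
From 24 July 1986 to 3 September 1986: 7 + 31 + 3 = 41 days (rest of July, August, September).
41 ÷ 7 = 5 full weeks with remainder 6, so 5 more Thursdays after the first → 6.

6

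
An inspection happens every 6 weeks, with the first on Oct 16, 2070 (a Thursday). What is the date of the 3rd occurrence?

The 3rd occurrence is 2 intervals after the first: 2 × 42 = 84 days after Oct 16, 2070.
Oct has 31 days — 15 days to the end of Oct leaves 69.
Nov has 30 days (39 left).
Dec has 31 days (8 left).
8 days into Jan → Jan 8, 2071.

Jan 8, 2071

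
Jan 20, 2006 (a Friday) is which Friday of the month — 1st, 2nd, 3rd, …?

3rd

Day 20 falls in week ⌈20/7⌉ of the month.
Days 1–7 hold the 1st Friday, 8–14 the 2nd, 15–21 the 3rd, 22–28 the 4th, 29–31 the 5th.
20 is in the range for the 3rd.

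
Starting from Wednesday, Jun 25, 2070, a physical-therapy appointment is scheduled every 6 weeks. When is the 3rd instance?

Sep 17, 2070

The 3rd occurrence is 2 intervals after the first: 2 × 42 = 84 days after Jun 25, 2070.
Jun has 30 days — 5 days to the end of Jun leaves 79.
Jul has 31 days (48 left).
Aug has 31 days (17 left).
17 days into Sep → Sep 17, 2070.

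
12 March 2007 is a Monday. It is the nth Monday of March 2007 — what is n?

2nd

Day 12 falls in week ⌈12/7⌉ of the month.
Days 1–7 hold the 1st Monday, 8–14 the 2nd, 15–21 the 3rd, 22–28 the 4th, 29–31 the 5th.
12 is in the range for the 2nd.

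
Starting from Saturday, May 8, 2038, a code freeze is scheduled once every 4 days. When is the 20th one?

The 20th occurrence is 19 intervals after the first: 19 × 4 = 76 days after May 8, 2038.
May has 31 days — 23 days to the end of May leaves 53.
June has 30 days (23 left).
23 days into July → July 23, 2038.

July 23, 2038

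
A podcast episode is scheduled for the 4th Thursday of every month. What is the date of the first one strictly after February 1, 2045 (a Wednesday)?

February 23, 2045

February 2045 starts on a Wednesday; its first Thursday is the 2nd, so the 4th Thursday is the 23rd — February 23, 2045.
February 23, 2045 is after February 1, 2045, so that is the next one.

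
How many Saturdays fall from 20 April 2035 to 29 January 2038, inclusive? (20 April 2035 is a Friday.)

145

20 April 2035 is a Friday; the first Saturday on or after it is 21 April 2035 (1 day later).
From 21 April 2035 to 29 January 2038: 254 + 366 + 365 + 29 = 1014 days (rest of 2035, 2036, 2037, to 29 January 2038 in 2038).
1014 ÷ 7 = 144 full weeks with remainder 6, so 144 more Saturdays after the first → 145.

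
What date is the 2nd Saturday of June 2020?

June 2020 begins on a Monday, so the first Saturday is June 6 (5 days later).
The 2nd Saturday is 1 weeks later: 6 + 7 = 13.

2020-06-13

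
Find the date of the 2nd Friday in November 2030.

8 November 2030

The first Friday of November 2030 is November 1.
The 2nd Friday is 1 weeks later: 1 + 7 = 8.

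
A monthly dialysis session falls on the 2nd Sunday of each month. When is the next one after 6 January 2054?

11 January 2054

January 2054 starts on a Thursday; its first Sunday is the 4th, so the 2nd Sunday is the 11th — 11 January 2054.
11 January 2054 is after 6 January 2054, so that is the next one.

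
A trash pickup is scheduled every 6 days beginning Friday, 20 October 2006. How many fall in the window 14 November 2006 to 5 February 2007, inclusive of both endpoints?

Occurrences land 6·i days after 20 October 2006 for i = 0, 1, 2, …
14 November 2006 is 25 days after the start; 25 ÷ 6 = 4 remainder 1; since the remainder is 1, round up to i = 5. First occurrence in the window: #6 on 19 November 2006 (5×6 = 30 days in).
5 February 2007 is 108 days after the start; 108 ÷ 6 = 18 remainder 0. Last occurrence in the window: #19 on 5 February 2007.
Occurrences #6 through #19: 14 in total.

14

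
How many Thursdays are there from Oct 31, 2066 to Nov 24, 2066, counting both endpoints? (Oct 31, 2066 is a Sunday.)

Oct 31, 2066 is a Sunday; the first Thursday on or after it is Nov 4, 2066 (4 days later).
From Nov 4, 2066 to Nov 24, 2066 is 24 − 4 = 20 days.
20 ÷ 7 = 2 full weeks with remainder 6, so 2 more Thursdays after the first → 3.

3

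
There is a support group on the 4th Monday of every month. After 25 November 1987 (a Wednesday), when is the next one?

28 December 1987

November 1987 starts on a Sunday; its first Monday is the 2nd, so the 4th Monday is the 23rd — 23 November 1987.
That is not after 25 November 1987, so look at December 1987.
December 1987 starts on a Tuesday; its first Monday is the 7th, so the 4th Monday is the 28th — 28 December 1987.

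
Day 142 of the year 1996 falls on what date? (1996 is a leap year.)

21 May 1996

January has 31 days (142 − 31 = 111 remain).
February has 29 days (111 − 29 = 82 remain).
March has 31 days (82 − 31 = 51 remain).
April has 30 days (51 − 30 = 21 remain).
21 into May → May 21.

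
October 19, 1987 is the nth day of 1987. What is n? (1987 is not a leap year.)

Days in months before October: 31 + 28 + 31 + 30 + 31 + 30 + 31 + 31 + 30 = 273.
Plus 19 days into October → day 292.

292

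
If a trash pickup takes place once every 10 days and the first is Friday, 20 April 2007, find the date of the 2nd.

30 April 2007

The 2nd occurrence is 1 interval after the first: 1 × 10 = 10 days after 20 April 2007.
10 days later is 30 April 2007.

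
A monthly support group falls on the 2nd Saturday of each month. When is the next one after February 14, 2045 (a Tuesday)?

March 11, 2045

February 2045 starts on a Wednesday; its first Saturday is the 4th, so the 2nd Saturday is the 11th — February 11, 2045.
That is not after February 14, 2045, so look at March 2045.
March 2045 starts on a Wednesday; its first Saturday is the 4th, so the 2nd Saturday is the 11th — March 11, 2045.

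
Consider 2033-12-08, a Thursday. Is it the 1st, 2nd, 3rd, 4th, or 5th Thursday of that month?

Day 8 falls in week ⌈8/7⌉ of the month.
Days 1–7 hold the 1st Thursday, 8–14 the 2nd, 15–21 the 3rd, 22–28 the 4th, 29–31 the 5th.
8 is in the range for the 2nd.

2nd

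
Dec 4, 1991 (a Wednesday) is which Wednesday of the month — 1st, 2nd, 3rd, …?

1st

Day 4 falls in week ⌈4/7⌉ of the month.
Days 1–7 hold the 1st Wednesday, 8–14 the 2nd, 15–21 the 3rd, 22–28 the 4th, 29–31 the 5th.
4 is in the range for the 1st.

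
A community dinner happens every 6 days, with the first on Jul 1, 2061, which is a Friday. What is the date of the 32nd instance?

Jan 3, 2062

The 32nd occurrence is 31 intervals after the first: 31 × 6 = 186 days after Jul 1, 2061.
Jul has 31 days — 30 days to the end of Jul leaves 156.
Aug has 31 days (125 left).
Sep has 30 days (95 left).
Oct has 31 days (64 left).
Nov has 30 days (34 left).
Dec has 31 days (3 left).
3 days into Jan → Jan 3, 2062.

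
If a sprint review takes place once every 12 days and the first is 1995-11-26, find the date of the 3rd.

1995-12-20

The 3rd occurrence is 2 intervals after the first: 2 × 12 = 24 days after 1995-11-26.
November has 30 days — 4 days to the end of November leaves 20.
20 days into December → 1995-12-20.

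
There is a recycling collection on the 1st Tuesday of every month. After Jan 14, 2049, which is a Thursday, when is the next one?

Jan 2049 starts on a Friday, so its 1st Tuesday is Jan 5, 2049 (4 days in).
That is not after Jan 14, 2049, so look at Feb 2049.
Feb 2049 starts on a Monday, so its 1st Tuesday is Feb 2, 2049 (1 day in).

Feb 2, 2049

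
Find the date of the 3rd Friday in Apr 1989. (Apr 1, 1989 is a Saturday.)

Apr 1989 begins on a Saturday, so the first Friday is Apr 7 (6 days later).
The 3rd Friday is 2 weeks later: 7 + 14 = 21.

Apr 21, 1989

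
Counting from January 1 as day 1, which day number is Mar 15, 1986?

74

Days in months before Mar: 31 + 28 = 59.
Plus 15 days into Mar → day 74.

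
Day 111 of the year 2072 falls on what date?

20 April 2072

January has 31 days (111 − 31 = 80 remain).
February has 29 days (80 − 29 = 51 remain).
March has 31 days (51 − 31 = 20 remain).
20 into April → April 20.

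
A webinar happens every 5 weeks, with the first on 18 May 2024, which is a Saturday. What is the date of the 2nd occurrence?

The 2nd occurrence is 1 interval after the first: 1 × 35 = 35 days after 18 May 2024.
May has 31 days — 13 days to the end of May leaves 22.
22 days into June → 22 June 2024.

22 June 2024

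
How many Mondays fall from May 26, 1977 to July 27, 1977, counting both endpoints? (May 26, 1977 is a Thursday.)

9

May 26, 1977 is a Thursday; the first Monday on or after it is May 30, 1977 (4 days later).
From May 30, 1977 to July 27, 1977: 1 + 30 + 27 = 58 days (rest of May, June, July).
58 ÷ 7 = 8 full weeks with remainder 2, so 8 more Mondays after the first → 9.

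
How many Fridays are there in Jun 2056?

Jun 1, 2056 is a Thursday; the first Friday on or after it is Jun 2, 2056 (1 day later).
From Jun 2, 2056 to Jun 30, 2056 is 30 − 2 = 28 days.
28 ÷ 7 = 4 full weeks with remainder 0, so 4 more Fridays after the first → 5.

5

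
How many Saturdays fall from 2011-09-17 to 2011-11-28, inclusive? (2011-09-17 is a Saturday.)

2011-09-17 is a Saturday; the first Saturday on or after it is 2011-09-17.
From 2011-09-17 to 2011-11-28: 13 + 31 + 28 = 72 days (rest of September, October, November).
72 ÷ 7 = 10 full weeks with remainder 2, so 10 more Saturdays after the first → 11.

11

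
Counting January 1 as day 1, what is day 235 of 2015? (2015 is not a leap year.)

August 23, 2015

January has 31 days (235 − 31 = 204 remain).
February has 28 days (204 − 28 = 176 remain).
March has 31 days (176 − 31 = 145 remain).
April has 30 days (145 − 30 = 115 remain).
May has 31 days (115 − 31 = 84 remain).
June has 30 days (84 − 30 = 54 remain).
July has 31 days (54 − 31 = 23 remain).
23 into August → August 23.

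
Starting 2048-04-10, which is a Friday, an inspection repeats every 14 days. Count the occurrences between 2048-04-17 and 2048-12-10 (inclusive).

17

Occurrences land 14·i days after 2048-04-10 for i = 0, 1, 2, …
2048-04-17 is 7 days after the start; 7 ÷ 14 = 0 remainder 7; since the remainder is 7, round up to i = 1. First occurrence in the window: #2 on 2048-04-24 (1×14 = 14 days in).
2048-12-10 is 244 days after the start; 244 ÷ 14 = 17 remainder 6. Last occurrence in the window: #18 on 2048-12-04.
Occurrences #2 through #18: 17 in total.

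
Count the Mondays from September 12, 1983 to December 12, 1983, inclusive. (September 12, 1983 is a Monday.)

14

September 12, 1983 is a Monday; the first Monday on or after it is September 12, 1983.
From September 12, 1983 to December 12, 1983: 18 + 31 + 30 + 12 = 91 days (rest of September, October, November, December).
91 ÷ 7 = 13 full weeks with remainder 0, so 13 more Mondays after the first → 14.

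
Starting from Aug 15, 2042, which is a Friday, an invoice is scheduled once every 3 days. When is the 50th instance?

Jan 9, 2043

The 50th occurrence is 49 intervals after the first: 49 × 3 = 147 days after Aug 15, 2042.
Aug has 31 days — 16 days to the end of Aug leaves 131.
Sep has 30 days (101 left).
Oct has 31 days (70 left).
Nov has 30 days (40 left).
Dec has 31 days (9 left).
9 days into Jan → Jan 9, 2043.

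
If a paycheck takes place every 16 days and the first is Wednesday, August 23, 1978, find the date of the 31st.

December 16, 1979

The 31st occurrence is 30 intervals after the first: 30 × 16 = 480 days after August 23, 1978.
August has 31 days — 8 days to the end of August leaves 472.
From end of August to end of 1978 is 122 days (350 left).
January has 31 days (319 left).
February has 28 days (291 left).
March has 31 days (260 left).
April has 30 days (230 left).
May has 31 days (199 left).
June has 30 days (169 left).
July has 31 days (138 left).
August has 31 days (107 left).
September has 30 days (77 left).
October has 31 days (46 left).
November has 30 days (16 left).
16 days into December → December 16, 1979.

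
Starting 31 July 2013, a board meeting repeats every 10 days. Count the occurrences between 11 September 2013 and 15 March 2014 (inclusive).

Occurrences land 10·i days after 31 July 2013 for i = 0, 1, 2, …
11 September 2013 is 42 days after the start; 42 ÷ 10 = 4 remainder 2; since the remainder is 2, round up to i = 5. First occurrence in the window: #6 on 19 September 2013 (5×10 = 50 days in).
15 March 2014 is 227 days after the start; 227 ÷ 10 = 22 remainder 7. Last occurrence in the window: #23 on 8 March 2014.
Occurrences #6 through #23: 18 in total.

18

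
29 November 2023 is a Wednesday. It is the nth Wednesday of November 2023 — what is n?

Day 29 falls in week ⌈29/7⌉ of the month.
Days 1–7 hold the 1st Wednesday, 8–14 the 2nd, 15–21 the 3rd, 22–28 the 4th, 29–31 the 5th.
29 is in the range for the 5th.

5th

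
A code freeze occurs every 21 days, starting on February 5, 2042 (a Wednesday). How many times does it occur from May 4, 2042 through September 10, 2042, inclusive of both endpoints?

Occurrences land 21·i days after February 5, 2042 for i = 0, 1, 2, …
May 4, 2042 is 88 days after the start; 88 ÷ 21 = 4 remainder 4; since the remainder is 4, round up to i = 5. First occurrence in the window: #6 on May 21, 2042 (5×21 = 105 days in).
September 10, 2042 is 217 days after the start; 217 ÷ 21 = 10 remainder 7. Last occurrence in the window: #11 on September 3, 2042.
Occurrences #6 through #11: 6 in total.

6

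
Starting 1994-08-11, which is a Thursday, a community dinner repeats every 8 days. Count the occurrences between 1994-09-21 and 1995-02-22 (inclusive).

Occurrences land 8·i days after 1994-08-11 for i = 0, 1, 2, …
1994-09-21 is 41 days after the start; 41 ÷ 8 = 5 remainder 1; since the remainder is 1, round up to i = 6. First occurrence in the window: #7 on 1994-09-28 (6×8 = 48 days in).
1995-02-22 is 195 days after the start; 195 ÷ 8 = 24 remainder 3. Last occurrence in the window: #25 on 1995-02-19.
Occurrences #7 through #25: 19 in total.

19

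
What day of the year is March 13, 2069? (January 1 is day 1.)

72

Days in months before March: 31 + 28 = 59.
Plus 13 days into March → day 72.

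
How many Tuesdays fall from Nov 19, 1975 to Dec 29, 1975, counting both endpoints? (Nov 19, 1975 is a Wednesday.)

Nov 19, 1975 is a Wednesday; the first Tuesday on or after it is Nov 25, 1975 (6 days later).
From Nov 25, 1975 to Dec 29, 1975: 5 + 29 = 34 days (rest of Nov, Dec).
34 ÷ 7 = 4 full weeks with remainder 6, so 4 more Tuesdays after the first → 5.

5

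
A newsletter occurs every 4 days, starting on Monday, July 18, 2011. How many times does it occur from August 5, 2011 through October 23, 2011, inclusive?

Occurrences land 4·i days after July 18, 2011 for i = 0, 1, 2, …
August 5, 2011 is 18 days after the start; 18 ÷ 4 = 4 remainder 2; since the remainder is 2, round up to i = 5. First occurrence in the window: #6 on August 7, 2011 (5×4 = 20 days in).
October 23, 2011 is 97 days after the start; 97 ÷ 4 = 24 remainder 1. Last occurrence in the window: #25 on October 22, 2011.
Occurrences #6 through #25: 20 in total.

20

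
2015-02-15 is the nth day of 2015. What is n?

46

Days in months before February: 31 = 31.
Plus 15 days into February → day 46.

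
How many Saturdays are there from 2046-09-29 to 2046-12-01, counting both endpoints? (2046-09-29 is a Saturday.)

10

2046-09-29 is a Saturday; the first Saturday on or after it is 2046-09-29.
From 2046-09-29 to 2046-12-01: 1 + 31 + 30 + 1 = 63 days (rest of September, October, November, December).
63 ÷ 7 = 9 full weeks with remainder 0, so 9 more Saturdays after the first → 10.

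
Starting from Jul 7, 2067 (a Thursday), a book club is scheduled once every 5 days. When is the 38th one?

The 38th occurrence is 37 intervals after the first: 37 × 5 = 185 days after Jul 7, 2067.
Jul has 31 days — 24 days to the end of Jul leaves 161.
Aug has 31 days (130 left).
Sep has 30 days (100 left).
Oct has 31 days (69 left).
Nov has 30 days (39 left).
Dec has 31 days (8 left).
8 days into Jan → Jan 8, 2068.

Jan 8, 2068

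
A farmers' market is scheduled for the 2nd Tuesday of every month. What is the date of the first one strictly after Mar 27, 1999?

Mar 1999 starts on a Monday; its first Tuesday is the 2nd, so the 2nd Tuesday is the 9th — Mar 9, 1999.
That is not after Mar 27, 1999, so look at Apr 1999.
Apr 1999 starts on a Thursday; its first Tuesday is the 6th, so the 2nd Tuesday is the 13th — Apr 13, 1999.

Apr 13, 1999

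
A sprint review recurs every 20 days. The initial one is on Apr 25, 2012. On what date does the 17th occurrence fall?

Mar 11, 2013

The 17th occurrence is 16 intervals after the first: 16 × 20 = 320 days after Apr 25, 2012.
Apr has 30 days — 5 days to the end of Apr leaves 315.
May has 31 days (284 left).
Jun has 30 days (254 left).
Jul has 31 days (223 left).
Aug has 31 days (192 left).
Sep has 30 days (162 left).
Oct has 31 days (131 left).
Nov has 30 days (101 left).
Dec has 31 days (70 left).
Jan has 31 days (39 left).
Feb has 28 days (11 left).
11 days into Mar → Mar 11, 2013.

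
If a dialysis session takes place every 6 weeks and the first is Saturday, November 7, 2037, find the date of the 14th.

May 7, 2039

The 14th occurrence is 13 intervals after the first: 13 × 42 = 546 days after November 7, 2037.
November has 30 days — 23 days to the end of November leaves 523.
From end of November to end of 2037 is 31 days (492 left).
2038 has 365 days (127 left).
January has 31 days (96 left).
February has 28 days (68 left).
March has 31 days (37 left).
April has 30 days (7 left).
7 days into May → May 7, 2039.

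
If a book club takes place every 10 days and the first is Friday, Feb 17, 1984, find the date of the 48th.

The 48th occurrence is 47 intervals after the first: 47 × 10 = 470 days after Feb 17, 1984.
Feb has 29 days — 12 days to the end of Feb leaves 458.
From end of Feb to end of 1984 is 306 days (152 left).
Jan has 31 days (121 left).
Feb has 28 days (93 left).
Mar has 31 days (62 left).
Apr has 30 days (32 left).
May has 31 days (1 left).
1 day into Jun → Jun 1, 1985.

Jun 1, 1985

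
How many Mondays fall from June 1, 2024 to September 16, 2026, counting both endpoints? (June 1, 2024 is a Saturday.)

June 1, 2024 is a Saturday; the first Monday on or after it is June 3, 2024 (2 days later).
From June 3, 2024 to September 16, 2026: 211 + 365 + 259 = 835 days (rest of 2024, 2025, to September 16, 2026 in 2026).
835 ÷ 7 = 119 full weeks with remainder 2, so 119 more Mondays after the first → 120.

120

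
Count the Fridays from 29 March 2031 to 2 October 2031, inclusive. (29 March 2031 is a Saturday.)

29 March 2031 is a Saturday; the first Friday on or after it is 4 April 2031 (6 days later).
From 4 April 2031 to 2 October 2031: 26 + 31 + 30 + 31 + 31 + 30 + 2 = 181 days (rest of April, May, June, July, August, September, October).
181 ÷ 7 = 25 full weeks with remainder 6, so 25 more Fridays after the first → 26.

26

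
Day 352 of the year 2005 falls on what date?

January has 31 days (352 − 31 = 321 remain).
February has 28 days (321 − 28 = 293 remain).
March has 31 days (293 − 31 = 262 remain).
April has 30 days (262 − 30 = 232 remain).
May has 31 days (232 − 31 = 201 remain).
June has 30 days (201 − 30 = 171 remain).
July has 31 days (171 − 31 = 140 remain).
August has 31 days (140 − 31 = 109 remain).
September has 30 days (109 − 30 = 79 remain).
October has 31 days (79 − 31 = 48 remain).
November has 30 days (48 − 30 = 18 remain).
18 into December → December 18.

18 December 2005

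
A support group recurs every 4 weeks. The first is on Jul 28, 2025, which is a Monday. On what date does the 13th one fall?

The 13th occurrence is 12 intervals after the first: 12 × 28 = 336 days after Jul 28, 2025.
Jul has 31 days — 3 days to the end of Jul leaves 333.
Aug has 31 days (302 left).
Sep has 30 days (272 left).
Oct has 31 days (241 left).
Nov has 30 days (211 left).
Dec has 31 days (180 left).
Jan has 31 days (149 left).
Feb has 28 days (121 left).
Mar has 31 days (90 left).
Apr has 30 days (60 left).
May has 31 days (29 left).
29 days into Jun → Jun 29, 2026.

Jun 29, 2026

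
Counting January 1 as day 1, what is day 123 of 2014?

January has 31 days (123 − 31 = 92 remain).
February has 28 days (92 − 28 = 64 remain).
March has 31 days (64 − 31 = 33 remain).
April has 30 days (33 − 30 = 3 remain).
3 into May → May 3.

3 May 2014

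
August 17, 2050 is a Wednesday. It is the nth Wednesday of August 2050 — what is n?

3rd

Day 17 falls in week ⌈17/7⌉ of the month.
Days 1–7 hold the 1st Wednesday, 8–14 the 2nd, 15–21 the 3rd, 22–28 the 4th, 29–31 the 5th.
17 is in the range for the 3rd.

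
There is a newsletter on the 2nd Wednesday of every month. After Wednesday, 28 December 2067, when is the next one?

11 January 2068

December 2067 starts on a Thursday; its first Wednesday is the 7th, so the 2nd Wednesday is the 14th — 14 December 2067.
That is not after 28 December 2067, so look at January 2068.
January 2068 starts on a Sunday; its first Wednesday is the 4th, so the 2nd Wednesday is the 11th — 11 January 2068.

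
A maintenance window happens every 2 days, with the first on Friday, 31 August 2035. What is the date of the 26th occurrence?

The 26th occurrence is 25 intervals after the first: 25 × 2 = 50 days after 31 August 2035.
August has 31 days — 0 days to the end of August leaves 50.
September has 30 days (20 left).
20 days into October → 20 October 2035.

20 October 2035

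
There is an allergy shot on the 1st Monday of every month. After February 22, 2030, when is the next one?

February 2030 starts on a Friday, so its 1st Monday is February 4, 2030 (3 days in).
That is not after February 22, 2030, so look at March 2030.
March 2030 starts on a Friday, so its 1st Monday is March 4, 2030 (3 days in).

March 4, 2030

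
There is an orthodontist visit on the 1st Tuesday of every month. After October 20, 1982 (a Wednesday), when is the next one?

November 2, 1982

October 1982 starts on a Friday, so its 1st Tuesday is October 5, 1982 (4 days in).
That is not after October 20, 1982, so look at November 1982.
November 1982 starts on a Monday, so its 1st Tuesday is November 2, 1982 (1 day in).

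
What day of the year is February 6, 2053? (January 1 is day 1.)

Days in months before February: 31 = 31.
Plus 6 days into February → day 37.

37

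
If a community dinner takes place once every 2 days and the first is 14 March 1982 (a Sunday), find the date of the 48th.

The 48th occurrence is 47 intervals after the first: 47 × 2 = 94 days after 14 March 1982.
March has 31 days — 17 days to the end of March leaves 77.
April has 30 days (47 left).
May has 31 days (16 left).
16 days into June → 16 June 1982.

16 June 1982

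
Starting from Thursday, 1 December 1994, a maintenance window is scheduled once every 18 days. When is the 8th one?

6 April 1995

The 8th occurrence is 7 intervals after the first: 7 × 18 = 126 days after 1 December 1994.
December has 31 days — 30 days to the end of December leaves 96.
January has 31 days (65 left).
February has 28 days (37 left).
March has 31 days (6 left).
6 days into April → 6 April 1995.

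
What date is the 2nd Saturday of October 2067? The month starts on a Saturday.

2067-10-08

October 2067 begins on a Saturday, so the first Saturday is October 1.
The 2nd Saturday is 1 weeks later: 1 + 7 = 8.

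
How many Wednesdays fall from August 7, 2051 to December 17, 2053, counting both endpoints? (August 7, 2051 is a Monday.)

August 7, 2051 is a Monday; the first Wednesday on or after it is August 9, 2051 (2 days later).
From August 9, 2051 to December 17, 2053: 144 + 366 + 351 = 861 days (rest of 2051, 2052, to December 17, 2053 in 2053).
861 ÷ 7 = 123 full weeks with remainder 0, so 123 more Wednesdays after the first → 124.

124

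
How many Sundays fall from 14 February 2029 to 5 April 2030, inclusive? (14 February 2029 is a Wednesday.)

59

14 February 2029 is a Wednesday; the first Sunday on or after it is 18 February 2029 (4 days later).
From 18 February 2029 to 5 April 2030: 316 + 95 = 411 days (rest of 2029, to 5 April 2030 in 2030).
411 ÷ 7 = 58 full weeks with remainder 5, so 58 more Sundays after the first → 59.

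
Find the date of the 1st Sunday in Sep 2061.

Sep 4, 2061

Sep 2061 begins on a Thursday, so the first Sunday is Sep 4 (3 days later).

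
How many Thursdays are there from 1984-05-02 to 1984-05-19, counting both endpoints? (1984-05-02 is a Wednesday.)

1984-05-02 is a Wednesday; the first Thursday on or after it is 1984-05-03 (1 day later).
From 1984-05-03 to 1984-05-19 is 19 − 3 = 16 days.
16 ÷ 7 = 2 full weeks with remainder 2, so 2 more Thursdays after the first → 3.

3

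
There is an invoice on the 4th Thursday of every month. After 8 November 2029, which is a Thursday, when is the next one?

November 2029 starts on a Thursday; its first Thursday is the 1st, so the 4th Thursday is the 22nd — 22 November 2029.
22 November 2029 is after 8 November 2029, so that is the next one.

22 November 2029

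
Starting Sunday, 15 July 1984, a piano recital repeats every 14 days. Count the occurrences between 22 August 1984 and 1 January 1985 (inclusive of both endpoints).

10

Occurrences land 14·i days after 15 July 1984 for i = 0, 1, 2, …
22 August 1984 is 38 days after the start; 38 ÷ 14 = 2 remainder 10; since the remainder is 10, round up to i = 3. First occurrence in the window: #4 on 26 August 1984 (3×14 = 42 days in).
1 January 1985 is 170 days after the start; 170 ÷ 14 = 12 remainder 2. Last occurrence in the window: #13 on 30 December 1984.
Occurrences #4 through #13: 10 in total.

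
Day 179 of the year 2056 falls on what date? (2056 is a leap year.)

January has 31 days (179 − 31 = 148 remain).
February has 29 days (148 − 29 = 119 remain).
March has 31 days (119 − 31 = 88 remain).
April has 30 days (88 − 30 = 58 remain).
May has 31 days (58 − 31 = 27 remain).
27 into June → June 27.

27 June 2056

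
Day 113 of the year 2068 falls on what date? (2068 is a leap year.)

January has 31 days (113 − 31 = 82 remain).
February has 29 days (82 − 29 = 53 remain).
March has 31 days (53 − 31 = 22 remain).
22 into April → April 22.

2068-04-22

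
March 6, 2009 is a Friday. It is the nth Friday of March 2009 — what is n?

Day 6 falls in week ⌈6/7⌉ of the month.
Days 1–7 hold the 1st Friday, 8–14 the 2nd, 15–21 the 3rd, 22–28 the 4th, 29–31 the 5th.
6 is in the range for the 1st.

1st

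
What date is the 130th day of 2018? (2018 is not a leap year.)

Jan has 31 days (130 − 31 = 99 remain).
Feb has 28 days (99 − 28 = 71 remain).
Mar has 31 days (71 − 31 = 40 remain).
Apr has 30 days (40 − 30 = 10 remain).
10 into May → May 10.

May 10, 2018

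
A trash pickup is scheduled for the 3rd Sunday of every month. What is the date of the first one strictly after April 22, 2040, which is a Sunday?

May 20, 2040

April 2040 starts on a Sunday; its first Sunday is the 1st, so the 3rd Sunday is the 15th — April 15, 2040.
That is not after April 22, 2040, so look at May 2040.
May 2040 starts on a Tuesday; its first Sunday is the 6th, so the 3rd Sunday is the 20th — May 20, 2040.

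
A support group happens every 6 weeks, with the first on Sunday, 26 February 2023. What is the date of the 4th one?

The 4th occurrence is 3 intervals after the first: 3 × 42 = 126 days after 26 February 2023.
February has 28 days — 2 days to the end of February leaves 124.
March has 31 days (93 left).
April has 30 days (63 left).
May has 31 days (32 left).
June has 30 days (2 left).
2 days into July → 2 July 2023.

2 July 2023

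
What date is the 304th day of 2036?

January has 31 days (304 − 31 = 273 remain).
February has 29 days (273 − 29 = 244 remain).
March has 31 days (244 − 31 = 213 remain).
April has 30 days (213 − 30 = 183 remain).
May has 31 days (183 − 31 = 152 remain).
June has 30 days (152 − 30 = 122 remain).
July has 31 days (122 − 31 = 91 remain).
August has 31 days (91 − 31 = 60 remain).
September has 30 days (60 − 30 = 30 remain).
30 into October → October 30.

2036-10-30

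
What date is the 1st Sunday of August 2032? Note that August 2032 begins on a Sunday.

1 August 2032

August 2032 begins on a Sunday, so the first Sunday is August 1.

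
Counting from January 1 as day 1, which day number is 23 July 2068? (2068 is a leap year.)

Days in months before July: 31 + 29 + 31 + 30 + 31 + 30 = 182.
Plus 23 days into July → day 205.

205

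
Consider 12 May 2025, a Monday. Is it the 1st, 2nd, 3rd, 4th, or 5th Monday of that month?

Day 12 falls in week ⌈12/7⌉ of the month.
Days 1–7 hold the 1st Monday, 8–14 the 2nd, 15–21 the 3rd, 22–28 the 4th, 29–31 the 5th.
12 is in the range for the 2nd.

2nd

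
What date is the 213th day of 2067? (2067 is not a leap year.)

January has 31 days (213 − 31 = 182 remain).
February has 28 days (182 − 28 = 154 remain).
March has 31 days (154 − 31 = 123 remain).
April has 30 days (123 − 30 = 93 remain).
May has 31 days (93 − 31 = 62 remain).
June has 30 days (62 − 30 = 32 remain).
July has 31 days (32 − 31 = 1 remain).
1 into August → August 1.

2067-08-01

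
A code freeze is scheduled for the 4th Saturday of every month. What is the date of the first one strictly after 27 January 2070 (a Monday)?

22 February 2070

January 2070 starts on a Wednesday; its first Saturday is the 4th, so the 4th Saturday is the 25th — 25 January 2070.
That is not after 27 January 2070, so look at February 2070.
February 2070 starts on a Saturday; its first Saturday is the 1st, so the 4th Saturday is the 22nd — 22 February 2070.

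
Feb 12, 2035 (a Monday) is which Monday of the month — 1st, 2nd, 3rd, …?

2nd

Day 12 falls in week ⌈12/7⌉ of the month.
Days 1–7 hold the 1st Monday, 8–14 the 2nd, 15–21 the 3rd, 22–28 the 4th, 29–31 the 5th.
12 is in the range for the 2nd.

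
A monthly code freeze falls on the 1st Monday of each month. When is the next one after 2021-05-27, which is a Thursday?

May 2021 starts on a Saturday, so its 1st Monday is 2021-05-03 (2 days in).
That is not after 2021-05-27, so look at June 2021.
June 2021 starts on a Tuesday, so its 1st Monday is 2021-06-07 (6 days in).

2021-06-07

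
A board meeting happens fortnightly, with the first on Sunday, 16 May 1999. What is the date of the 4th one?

The 4th occurrence is 3 intervals after the first: 3 × 14 = 42 days after 16 May 1999.
May has 31 days — 15 days to the end of May leaves 27.
27 days into June → 27 June 1999.

27 June 1999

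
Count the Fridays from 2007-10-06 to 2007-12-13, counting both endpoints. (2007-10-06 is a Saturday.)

2007-10-06 is a Saturday; the first Friday on or after it is 2007-10-12 (6 days later).
From 2007-10-12 to 2007-12-13: 19 + 30 + 13 = 62 days (rest of October, November, December).
62 ÷ 7 = 8 full weeks with remainder 6, so 8 more Fridays after the first → 9.

9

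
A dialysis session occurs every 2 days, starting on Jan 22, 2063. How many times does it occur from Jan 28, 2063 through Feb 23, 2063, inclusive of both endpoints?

14

Occurrences land 2·i days after Jan 22, 2063 for i = 0, 1, 2, …
Jan 28, 2063 is 6 days after the start; 6 ÷ 2 = 3 remainder 0. First occurrence in the window: #4 on Jan 28, 2063 (3×2 = 6 days in).
Feb 23, 2063 is 32 days after the start; 32 ÷ 2 = 16 remainder 0. Last occurrence in the window: #17 on Feb 23, 2063.
Occurrences #4 through #17: 14 in total.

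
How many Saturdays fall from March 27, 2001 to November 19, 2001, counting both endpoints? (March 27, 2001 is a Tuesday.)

March 27, 2001 is a Tuesday; the first Saturday on or after it is March 31, 2001 (4 days later).
From March 31, 2001 to November 19, 2001: 0 + 30 + 31 + 30 + 31 + 31 + 30 + 31 + 19 = 233 days (rest of March, April, May, June, July, August, September, October, November).
233 ÷ 7 = 33 full weeks with remainder 2, so 33 more Saturdays after the first → 34.

34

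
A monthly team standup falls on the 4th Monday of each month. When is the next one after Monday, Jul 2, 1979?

Jul 1979 starts on a Sunday; its first Monday is the 2nd, so the 4th Monday is the 23rd — Jul 23, 1979.
Jul 23, 1979 is after Jul 2, 1979, so that is the next one.

Jul 23, 1979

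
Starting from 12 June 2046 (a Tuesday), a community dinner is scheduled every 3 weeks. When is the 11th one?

8 January 2047

The 11th occurrence is 10 intervals after the first: 10 × 21 = 210 days after 12 June 2046.
June has 30 days — 18 days to the end of June leaves 192.
July has 31 days (161 left).
August has 31 days (130 left).
September has 30 days (100 left).
October has 31 days (69 left).
November has 30 days (39 left).
December has 31 days (8 left).
8 days into January → 8 January 2047.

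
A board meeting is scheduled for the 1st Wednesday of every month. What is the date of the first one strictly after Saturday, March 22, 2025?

April 2, 2025

March 2025 starts on a Saturday, so its 1st Wednesday is March 5, 2025 (4 days in).
That is not after March 22, 2025, so look at April 2025.
April 2025 starts on a Tuesday, so its 1st Wednesday is April 2, 2025 (1 day in).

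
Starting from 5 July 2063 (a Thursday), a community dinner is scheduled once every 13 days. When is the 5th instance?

26 August 2063

The 5th occurrence is 4 intervals after the first: 4 × 13 = 52 days after 5 July 2063.
July has 31 days — 26 days to the end of July leaves 26.
26 days into August → 26 August 2063.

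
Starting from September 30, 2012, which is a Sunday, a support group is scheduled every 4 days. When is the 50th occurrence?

April 14, 2013

The 50th occurrence is 49 intervals after the first: 49 × 4 = 196 days after September 30, 2012.
September has 30 days — 0 days to the end of September leaves 196.
October has 31 days (165 left).
November has 30 days (135 left).
December has 31 days (104 left).
January has 31 days (73 left).
February has 28 days (45 left).
March has 31 days (14 left).
14 days into April → April 14, 2013.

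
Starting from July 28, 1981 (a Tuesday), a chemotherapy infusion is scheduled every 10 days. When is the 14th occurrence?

The 14th occurrence is 13 intervals after the first: 13 × 10 = 130 days after July 28, 1981.
July has 31 days — 3 days to the end of July leaves 127.
August has 31 days (96 left).
September has 30 days (66 left).
October has 31 days (35 left).
November has 30 days (5 left).
5 days into December → December 5, 1981.

December 5, 1981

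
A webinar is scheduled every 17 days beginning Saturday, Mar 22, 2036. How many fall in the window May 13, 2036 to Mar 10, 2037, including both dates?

Occurrences land 17·i days after Mar 22, 2036 for i = 0, 1, 2, …
May 13, 2036 is 52 days after the start; 52 ÷ 17 = 3 remainder 1; since the remainder is 1, round up to i = 4. First occurrence in the window: #5 on May 29, 2036 (4×17 = 68 days in).
Mar 10, 2037 is 353 days after the start; 353 ÷ 17 = 20 remainder 13. Last occurrence in the window: #21 on Feb 25, 2037.
Occurrences #5 through #21: 17 in total.

17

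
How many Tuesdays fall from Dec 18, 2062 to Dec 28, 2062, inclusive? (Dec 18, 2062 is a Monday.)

2

Dec 18, 2062 is a Monday; the first Tuesday on or after it is Dec 19, 2062 (1 day later).
From Dec 19, 2062 to Dec 28, 2062 is 28 − 19 = 9 days.
9 ÷ 7 = 1 full weeks with remainder 2, so 1 more Tuesdays after the first → 2.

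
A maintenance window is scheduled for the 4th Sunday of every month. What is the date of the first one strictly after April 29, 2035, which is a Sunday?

April 2035 starts on a Sunday; its first Sunday is the 1st, so the 4th Sunday is the 22nd — April 22, 2035.
That is not after April 29, 2035, so look at May 2035.
May 2035 starts on a Tuesday; its first Sunday is the 6th, so the 4th Sunday is the 27th — May 27, 2035.

May 27, 2035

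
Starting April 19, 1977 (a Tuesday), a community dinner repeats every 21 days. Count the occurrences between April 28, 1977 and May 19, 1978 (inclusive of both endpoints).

Occurrences land 21·i days after April 19, 1977 for i = 0, 1, 2, …
April 28, 1977 is 9 days after the start; 9 ÷ 21 = 0 remainder 9; since the remainder is 9, round up to i = 1. First occurrence in the window: #2 on May 10, 1977 (1×21 = 21 days in).
May 19, 1978 is 395 days after the start; 395 ÷ 21 = 18 remainder 17. Last occurrence in the window: #19 on May 2, 1978.
Occurrences #2 through #19: 18 in total.

18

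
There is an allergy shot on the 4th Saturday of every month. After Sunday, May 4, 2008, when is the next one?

May 2008 starts on a Thursday; its first Saturday is the 3rd, so the 4th Saturday is the 24th — May 24, 2008.
May 24, 2008 is after May 4, 2008, so that is the next one.

May 24, 2008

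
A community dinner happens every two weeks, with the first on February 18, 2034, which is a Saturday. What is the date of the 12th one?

July 22, 2034

The 12th occurrence is 11 intervals after the first: 11 × 14 = 154 days after February 18, 2034.
February has 28 days — 10 days to the end of February leaves 144.
March has 31 days (113 left).
April has 30 days (83 left).
May has 31 days (52 left).
June has 30 days (22 left).
22 days into July → July 22, 2034.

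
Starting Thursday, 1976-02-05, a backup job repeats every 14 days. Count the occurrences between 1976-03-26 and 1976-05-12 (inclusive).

Occurrences land 14·i days after 1976-02-05 for i = 0, 1, 2, …
1976-03-26 is 50 days after the start; 50 ÷ 14 = 3 remainder 8; since the remainder is 8, round up to i = 4. First occurrence in the window: #5 on 1976-04-01 (4×14 = 56 days in).
1976-05-12 is 97 days after the start; 97 ÷ 14 = 6 remainder 13. Last occurrence in the window: #7 on 1976-04-29.
Occurrences #5 through #7: 3 in total.

3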